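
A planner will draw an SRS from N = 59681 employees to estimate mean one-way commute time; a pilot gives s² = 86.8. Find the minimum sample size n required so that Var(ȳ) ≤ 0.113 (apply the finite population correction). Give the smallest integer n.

759

Without fpc, n₀ = s²/D = 86.8/0.113 = 768.1416.
With fpc, (1 − n/N)·s²/n ≤ D requires n ≥ n₀/(1 + n₀/N) = 768.1416/(1 + 768.1416/59681) = 758.3806.
Rounding up, n = 759.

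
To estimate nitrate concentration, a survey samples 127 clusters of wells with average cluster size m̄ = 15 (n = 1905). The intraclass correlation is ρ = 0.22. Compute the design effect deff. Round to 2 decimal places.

deff = 1 + (15 − 1)·0.22 = 1 + 3.08 = 4.08.

4.08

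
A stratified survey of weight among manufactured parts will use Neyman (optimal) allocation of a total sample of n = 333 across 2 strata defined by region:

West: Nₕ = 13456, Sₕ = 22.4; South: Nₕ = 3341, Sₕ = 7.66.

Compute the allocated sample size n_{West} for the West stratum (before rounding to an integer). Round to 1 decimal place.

306.9

Neyman allocation: nₕ = n·NₕSₕ / Σⱼ NⱼSⱼ.
Σ NⱼSⱼ = 13456·22.4 + 3341·7.66 = 327006.46.
n_{West} = 333·13456·22.4 / 327006.46 = 306.9.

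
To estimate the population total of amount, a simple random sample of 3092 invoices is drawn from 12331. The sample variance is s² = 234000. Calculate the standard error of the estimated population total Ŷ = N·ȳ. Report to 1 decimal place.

Var(Ŷ) = N²·Var(ȳ) = N²·(1 − n/N)·s²/n.
f = 3092/12331 = 0.25075014; Var(ȳ) = 0.74924986·234000/3092 = 56.702609.
Var(Ŷ) = 12331² · 56.702609 = 8.6218336 × 10^9.
SE(Ŷ) = √(8.6218336 × 10^9) = 92853.8.

92853.8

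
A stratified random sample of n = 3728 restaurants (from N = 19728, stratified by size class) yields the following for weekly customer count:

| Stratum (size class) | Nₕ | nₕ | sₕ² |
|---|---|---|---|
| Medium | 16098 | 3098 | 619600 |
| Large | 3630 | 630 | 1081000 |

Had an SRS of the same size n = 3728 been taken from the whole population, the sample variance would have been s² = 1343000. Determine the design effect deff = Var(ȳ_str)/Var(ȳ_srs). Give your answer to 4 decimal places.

Var(ȳ_str) = Σ Wₕ²(1−fₕ)sₕ²/nₕ with Wₕ = Nₕ/19728:
  Medium: (16098/19728)²·(1−3098/16098)·619600/3098 = 107.54226
  Large: (3630/19728)²·(1−630/3630)·1081000/630 = 48.01168
  → Var(ȳ_str) = 155.55394.
Var(ȳ_srs) = (1 − 3728/19728)·1343000/3728 = 292.17095.
deff = 155.55394 / 292.17095 = 0.5324.

0.5324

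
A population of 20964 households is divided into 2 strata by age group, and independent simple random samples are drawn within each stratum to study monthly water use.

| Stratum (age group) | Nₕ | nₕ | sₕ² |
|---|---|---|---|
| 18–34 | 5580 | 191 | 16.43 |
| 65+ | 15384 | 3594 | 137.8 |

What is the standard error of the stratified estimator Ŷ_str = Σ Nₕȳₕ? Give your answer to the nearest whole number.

Var(Ŷ_str) = Σₕ Nₕ²(1 − fₕ)sₕ²/nₕ.
18–34: 5580²·(1 − 191/5580)·16.43/191 = 2.5867031 × 10^6.
65+: 15384²·(1 − 3594/15384)·137.8/3594 = 6.9543128 × 10^6.
Sum = 9.5410159 × 10^6.
SE = √(9.5410159 × 10^6) = 3089.

3089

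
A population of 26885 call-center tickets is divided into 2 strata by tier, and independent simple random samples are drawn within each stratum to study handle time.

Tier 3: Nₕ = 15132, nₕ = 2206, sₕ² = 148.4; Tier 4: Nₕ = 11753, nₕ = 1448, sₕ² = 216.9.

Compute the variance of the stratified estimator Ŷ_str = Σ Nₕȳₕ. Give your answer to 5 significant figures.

Var(Ŷ_str) = Σₕ Nₕ²(1 − fₕ)sₕ²/nₕ.
Tier 3: 15132²·(1 − 2206/15132)·148.4/2206 = 1.315797 × 10^7.
Tier 4: 11753²·(1 − 1448/11753)·216.9/1448 = 1.8142107 × 10^7.
Sum = 3.1300077 × 10^7.

3.1300 × 10^7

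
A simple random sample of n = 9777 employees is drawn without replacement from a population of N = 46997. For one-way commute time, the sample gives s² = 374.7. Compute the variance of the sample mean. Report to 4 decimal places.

0.0304

Under SRS without replacement, Var(ȳ) = (1 − f)·s²/n with f = n/N = 9777/46997 = 0.20803456.
Var(ȳ) = (1 − 0.20803456)·374.7/9777 = 0.79196544·0.038324639 = 0.03035179.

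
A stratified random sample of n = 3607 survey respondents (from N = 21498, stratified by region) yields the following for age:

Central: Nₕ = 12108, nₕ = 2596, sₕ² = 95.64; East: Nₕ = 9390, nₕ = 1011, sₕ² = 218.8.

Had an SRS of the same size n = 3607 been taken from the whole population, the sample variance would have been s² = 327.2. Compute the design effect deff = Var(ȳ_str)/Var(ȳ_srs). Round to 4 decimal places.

0.6097

Var(ȳ_str) = Σ Wₕ²(1−fₕ)sₕ²/nₕ with Wₕ = Nₕ/21498:
  Central: (12108/21498)²·(1−2596/12108)·95.64/2596 = 0.0091808526
  East: (9390/21498)²·(1−1011/9390)·218.8/1011 = 0.036843241
  → Var(ȳ_str) = 0.046024094.
Var(ȳ_srs) = (1 − 3607/21498)·327.2/3607 = 0.075492483.
deff = 0.046024094 / 0.075492483 = 0.6097.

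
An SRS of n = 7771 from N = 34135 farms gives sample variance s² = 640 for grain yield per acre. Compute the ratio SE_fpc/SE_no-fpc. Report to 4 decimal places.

0.8788

f = n/N = 7771/34135 = 0.22765490.
SE_no-fpc = √(s²/n) = 0.28697993; SE_fpc = √((1−f)s²/n) = 0.25220705.
Ratio = √(1−f) = 0.87883167.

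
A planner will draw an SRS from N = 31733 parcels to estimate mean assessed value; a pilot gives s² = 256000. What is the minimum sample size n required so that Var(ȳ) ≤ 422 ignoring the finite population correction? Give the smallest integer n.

607

Without fpc, n₀ = s²/D = 256000/422 = 606.6351.
Rounding up, n = 607.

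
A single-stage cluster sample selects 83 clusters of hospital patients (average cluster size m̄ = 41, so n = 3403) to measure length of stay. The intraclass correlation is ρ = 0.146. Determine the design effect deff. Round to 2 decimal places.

6.84

deff = 1 + (41 − 1)·0.146 = 1 + 5.84 = 6.84.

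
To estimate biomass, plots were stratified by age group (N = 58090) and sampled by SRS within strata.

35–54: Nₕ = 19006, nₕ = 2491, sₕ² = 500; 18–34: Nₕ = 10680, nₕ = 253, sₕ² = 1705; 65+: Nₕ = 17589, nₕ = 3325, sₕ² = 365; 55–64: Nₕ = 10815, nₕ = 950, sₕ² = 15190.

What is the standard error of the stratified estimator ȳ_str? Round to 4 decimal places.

0.8688

Var(ȳ_str) = Σₕ Wₕ²(1 − fₕ)sₕ²/nₕ with Wₕ = Nₕ/N, N = 58090.
35–54: Wₕ = 0.32718196; term = 0.32718196²·(1 − 0.13106387)·500/2491 = 0.018670796.
18–34: Wₕ = 0.18385264; term = 0.18385264²·(1 − 0.02368914)·1705/253 = 0.22239844.
65+: Wₕ = 0.30278878; term = 0.30278878²·(1 − 0.18903860)·365/3325 = 0.0081617059.
55–64: Wₕ = 0.18617662; term = 0.18617662²·(1 − 0.08784096)·15190/950 = 0.50553942.
Sum = 0.75477036.
SE = √(0.75477036) = 0.8688.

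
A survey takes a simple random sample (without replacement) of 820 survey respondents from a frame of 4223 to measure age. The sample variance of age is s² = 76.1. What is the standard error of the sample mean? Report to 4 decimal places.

Under SRS without replacement, Var(ȳ) = (1 − f)·s²/n with f = n/N = 820/4223 = 0.19417476.
Var(ȳ) = (1 − 0.19417476)·76.1/820 = 0.80582524·0.092804878 = 0.074784513.
SE(ȳ) = √(0.074784513) = 0.2735.

0.2735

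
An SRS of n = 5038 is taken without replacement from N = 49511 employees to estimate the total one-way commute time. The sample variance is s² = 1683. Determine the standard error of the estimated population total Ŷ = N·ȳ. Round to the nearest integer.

Var(Ŷ) = N²·Var(ȳ) = N²·(1 − n/N)·s²/n.
f = 5038/49511 = 0.10175517; Var(ȳ) = 0.89824483·1683/5038 = 0.30006869.
Var(Ŷ) = 49511² · 0.30006869 = 7.3557012 × 10^8.
SE(Ŷ) = √(7.3557012 × 10^8) = 27121.

27121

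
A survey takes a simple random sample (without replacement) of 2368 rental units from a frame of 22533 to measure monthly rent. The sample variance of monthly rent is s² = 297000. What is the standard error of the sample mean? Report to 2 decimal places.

10.59

Under SRS without replacement, Var(ȳ) = (1 − f)·s²/n with f = n/N = 2368/22533 = 0.10509031.
Var(ȳ) = (1 − 0.10509031)·297000/2368 = 0.89490969·125.4223 = 112.24163.
SE(ȳ) = √(112.24163) = 10.59.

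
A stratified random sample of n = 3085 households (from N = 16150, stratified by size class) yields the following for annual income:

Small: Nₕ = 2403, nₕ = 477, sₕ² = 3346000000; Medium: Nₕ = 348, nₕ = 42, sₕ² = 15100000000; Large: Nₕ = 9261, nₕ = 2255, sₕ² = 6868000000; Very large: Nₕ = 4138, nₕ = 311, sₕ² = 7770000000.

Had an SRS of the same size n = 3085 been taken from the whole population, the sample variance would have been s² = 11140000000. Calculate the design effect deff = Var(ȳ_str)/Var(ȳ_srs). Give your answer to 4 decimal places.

0.8715

Var(ȳ_str) = Σ Wₕ²(1−fₕ)sₕ²/nₕ with Wₕ = Nₕ/16150:
  Small: (2403/16150)²·(1−477/2403)·3346000000/477 = 124472.26
  Medium: (348/16150)²·(1−42/348)·15100000000/42 = 146785.54
  Large: (9261/16150)²·(1−2255/9261)·6868000000/2255 = 757646.64
  Very large: (4138/16150)²·(1−311/4138)·7770000000/311 = 1.5169265 × 10^6
  → Var(ȳ_str) = 2.5458309 × 10^6.
Var(ȳ_srs) = (1 − 3085/16150)·11140000000/3085 = 2.9212378 × 10^6.
deff = (2.5458309 × 10^6) / (2.9212378 × 10^6) = 0.8715.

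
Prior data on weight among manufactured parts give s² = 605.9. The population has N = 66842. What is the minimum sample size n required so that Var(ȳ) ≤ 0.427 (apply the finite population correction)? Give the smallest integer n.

1390

Without fpc, n₀ = s²/D = 605.9/0.427 = 1418.9696.
With fpc, (1 − n/N)·s²/n ≤ D requires n ≥ n₀/(1 + n₀/N) = 1418.9696/(1 + 1418.9696/66842) = 1389.4729.
Rounding up, n = 1390.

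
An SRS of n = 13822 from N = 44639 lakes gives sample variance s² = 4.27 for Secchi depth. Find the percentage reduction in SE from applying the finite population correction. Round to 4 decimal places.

16.9121

f = n/N = 13822/44639 = 0.30963955.
SE_no-fpc = √(s²/n) = 0.017576342; SE_fpc = √((1−f)s²/n) = 0.014603819.
Ratio = √(1−f) = 0.83087932. Reduction = 100·(1 − 0.83087932) = 16.9121%.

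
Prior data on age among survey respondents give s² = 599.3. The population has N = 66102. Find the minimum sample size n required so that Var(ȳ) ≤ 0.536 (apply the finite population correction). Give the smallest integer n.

1100

Without fpc, n₀ = s²/D = 599.3/0.536 = 1118.0970.
With fpc, (1 − n/N)·s²/n ≤ D requires n ≥ n₀/(1 + n₀/N) = 1118.0970/(1 + 1118.0970/66102) = 1099.4993.
Rounding up, n = 1100.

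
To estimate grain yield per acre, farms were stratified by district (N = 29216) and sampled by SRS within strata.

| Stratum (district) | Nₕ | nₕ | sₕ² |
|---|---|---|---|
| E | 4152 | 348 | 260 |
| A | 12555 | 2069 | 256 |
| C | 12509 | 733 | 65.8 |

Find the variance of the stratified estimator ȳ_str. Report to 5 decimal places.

Var(ȳ_str) = Σₕ Wₕ²(1 − fₕ)sₕ²/nₕ with Wₕ = Nₕ/N, N = 29216.
E: Wₕ = 0.14211391; term = 0.14211391²·(1 − 0.08381503)·260/348 = 0.013824532.
A: Wₕ = 0.42973028; term = 0.42973028²·(1 − 0.16479490)·256/2069 = 0.019083786.
C: Wₕ = 0.42815581; term = 0.42815581²·(1 − 0.05859781)·65.8/733 = 0.015491761.
Sum = 0.048400079.

0.04840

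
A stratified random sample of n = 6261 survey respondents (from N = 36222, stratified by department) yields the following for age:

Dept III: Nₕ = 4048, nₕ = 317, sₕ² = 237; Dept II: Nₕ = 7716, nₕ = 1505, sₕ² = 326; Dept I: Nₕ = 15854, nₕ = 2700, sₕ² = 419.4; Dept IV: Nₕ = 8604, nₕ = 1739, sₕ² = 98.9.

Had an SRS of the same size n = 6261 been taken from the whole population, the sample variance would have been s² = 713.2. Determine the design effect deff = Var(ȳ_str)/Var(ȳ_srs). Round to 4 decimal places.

Var(ȳ_str) = Σ Wₕ²(1−fₕ)sₕ²/nₕ with Wₕ = Nₕ/36222:
  Dept III: (4048/36222)²·(1−317/4048)·237/317 = 0.0086061713
  Dept II: (7716/36222)²·(1−1505/7716)·326/1505 = 0.0079120677
  Dept I: (15854/36222)²·(1−2700/15854)·419.4/2700 = 0.024689739
  Dept IV: (8604/36222)²·(1−1739/8604)·98.9/1739 = 0.0025603115
  → Var(ȳ_str) = 0.04376829.
Var(ȳ_srs) = (1 − 6261/36222)·713.2/6261 = 0.094221824.
deff = 0.04376829 / 0.094221824 = 0.4645.

0.4645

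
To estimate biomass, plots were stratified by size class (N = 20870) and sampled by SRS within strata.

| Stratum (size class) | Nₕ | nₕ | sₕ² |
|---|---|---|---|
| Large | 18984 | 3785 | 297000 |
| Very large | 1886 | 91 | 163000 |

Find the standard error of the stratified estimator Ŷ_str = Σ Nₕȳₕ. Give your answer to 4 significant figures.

Var(Ŷ_str) = Σₕ Nₕ²(1 − fₕ)sₕ²/nₕ.
Large: 18984²·(1 − 3785/18984)·297000/3785 = 2.264088 × 10^10.
Very large: 1886²·(1 − 91/1886)·163000/91 = 6.0639045 × 10^9.
Sum = 2.8704785 × 10^10.
SE = √(2.8704785 × 10^10) = 169400.

169400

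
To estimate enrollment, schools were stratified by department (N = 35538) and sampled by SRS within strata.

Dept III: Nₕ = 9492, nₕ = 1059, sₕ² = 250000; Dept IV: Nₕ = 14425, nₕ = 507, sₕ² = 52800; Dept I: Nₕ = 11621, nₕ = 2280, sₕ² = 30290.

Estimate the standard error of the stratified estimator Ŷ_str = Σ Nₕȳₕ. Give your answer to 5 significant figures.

203090

Var(Ŷ_str) = Σₕ Nₕ²(1 − fₕ)sₕ²/nₕ.
Dept III: 9492²·(1 − 1059/9492)·250000/1059 = 1.8896609 × 10^10.
Dept IV: 14425²·(1 − 507/14425)·52800/507 = 2.0908295 × 10^10.
Dept I: 11621²·(1 − 2280/11621)·30290/2280 = 1.4421197 × 10^9.
Sum = 4.1247024 × 10^10.
SE = √(4.1247024 × 10^10) = 203090.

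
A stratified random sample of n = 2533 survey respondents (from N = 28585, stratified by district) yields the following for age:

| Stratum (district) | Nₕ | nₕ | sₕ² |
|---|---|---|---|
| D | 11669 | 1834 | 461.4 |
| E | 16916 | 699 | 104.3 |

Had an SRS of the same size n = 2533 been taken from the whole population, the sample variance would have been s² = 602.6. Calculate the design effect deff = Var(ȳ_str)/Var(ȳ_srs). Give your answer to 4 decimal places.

Var(ȳ_str) = Σ Wₕ²(1−fₕ)sₕ²/nₕ with Wₕ = Nₕ/28585:
  D: (11669/28585)²·(1−1834/11669)·461.4/1834 = 0.035335388
  E: (16916/28585)²·(1−699/16916)·104.3/699 = 0.050095525
  → Var(ȳ_str) = 0.085430913.
Var(ȳ_srs) = (1 − 2533/28585)·602.6/2533 = 0.21681874.
deff = 0.085430913 / 0.21681874 = 0.3940.

0.3940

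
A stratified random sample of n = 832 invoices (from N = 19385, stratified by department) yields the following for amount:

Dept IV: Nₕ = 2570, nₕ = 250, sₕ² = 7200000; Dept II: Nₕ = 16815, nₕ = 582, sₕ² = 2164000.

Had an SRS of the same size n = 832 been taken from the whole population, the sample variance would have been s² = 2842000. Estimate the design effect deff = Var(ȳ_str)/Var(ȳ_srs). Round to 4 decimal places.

Var(ȳ_str) = Σ Wₕ²(1−fₕ)sₕ²/nₕ with Wₕ = Nₕ/19385:
  Dept IV: (2570/19385)²·(1−250/2570)·7200000/250 = 456.964
  Dept II: (16815/19385)²·(1−582/16815)·2164000/582 = 2700.8367
  → Var(ȳ_str) = 3157.8007.
Var(ȳ_srs) = (1 − 832/19385)·2842000/832 = 3269.2572.
deff = 3157.8007 / 3269.2572 = 0.9659.

0.9659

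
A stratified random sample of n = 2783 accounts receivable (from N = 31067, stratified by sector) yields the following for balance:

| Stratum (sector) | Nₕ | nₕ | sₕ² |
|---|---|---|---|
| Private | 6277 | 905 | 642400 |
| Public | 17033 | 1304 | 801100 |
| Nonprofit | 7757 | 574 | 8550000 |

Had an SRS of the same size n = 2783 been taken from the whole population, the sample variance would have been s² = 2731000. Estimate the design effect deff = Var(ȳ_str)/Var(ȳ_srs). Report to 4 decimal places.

Var(ȳ_str) = Σ Wₕ²(1−fₕ)sₕ²/nₕ with Wₕ = Nₕ/31067:
  Private: (6277/31067)²·(1−905/6277)·642400/905 = 24.799701
  Public: (17033/31067)²·(1−1304/17033)·801100/1304 = 170.53077
  Nonprofit: (7757/31067)²·(1−574/7757)·8550000/574 = 859.91445
  → Var(ȳ_str) = 1055.2449.
Var(ȳ_srs) = (1 − 2783/31067)·2731000/2783 = 893.40835.
deff = 1055.2449 / 893.40835 = 1.1811.

1.1811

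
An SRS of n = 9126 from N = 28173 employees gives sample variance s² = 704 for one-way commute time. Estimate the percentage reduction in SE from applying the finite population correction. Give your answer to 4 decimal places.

17.7764

f = n/N = 9126/28173 = 0.32392716.
SE_no-fpc = √(s²/n) = 0.2777449; SE_fpc = √((1−f)s²/n) = 0.22837199.
Ratio = √(1−f) = 0.82223648. Reduction = 100·(1 − 0.82223648) = 17.7764%.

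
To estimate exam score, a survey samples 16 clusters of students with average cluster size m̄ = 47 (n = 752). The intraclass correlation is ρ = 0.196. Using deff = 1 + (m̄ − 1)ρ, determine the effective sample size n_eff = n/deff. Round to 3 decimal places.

deff = 1 + (47 − 1)·0.196 = 1 + 9.016 = 10.016.
n_eff = 752 / 10.016 = 75.080.

75.080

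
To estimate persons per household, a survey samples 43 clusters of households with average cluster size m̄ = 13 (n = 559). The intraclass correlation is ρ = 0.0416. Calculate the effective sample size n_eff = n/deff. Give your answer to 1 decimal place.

deff = 1 + (13 − 1)·0.0416 = 1 + 0.4992 = 1.4992.
n_eff = 559 / 1.4992 = 372.9.

372.9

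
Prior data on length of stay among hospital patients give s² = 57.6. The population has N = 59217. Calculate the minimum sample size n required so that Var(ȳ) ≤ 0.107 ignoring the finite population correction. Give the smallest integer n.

539

Without fpc, n₀ = s²/D = 57.6/0.107 = 538.3178.
Rounding up, n = 539.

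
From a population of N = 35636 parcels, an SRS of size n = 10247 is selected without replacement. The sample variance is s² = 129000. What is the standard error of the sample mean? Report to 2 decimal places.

2.99

Under SRS without replacement, Var(ȳ) = (1 − f)·s²/n with f = n/N = 10247/35636 = 0.28754630.
Var(ȳ) = (1 − 0.28754630)·129000/10247 = 0.71245370·12.58905 = 8.9691156.
SE(ȳ) = √(8.9691156) = 2.99.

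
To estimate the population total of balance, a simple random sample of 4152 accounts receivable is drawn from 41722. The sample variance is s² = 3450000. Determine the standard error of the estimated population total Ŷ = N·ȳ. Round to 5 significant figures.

1.1413 × 10^6

Var(Ŷ) = N²·Var(ȳ) = N²·(1 − n/N)·s²/n.
f = 4152/41722 = 0.09951584; Var(ȳ) = 0.90048416·3450000/4152 = 748.23467.
Var(Ŷ) = 41722² · 748.23467 = 1.302471 × 10^12.
SE(Ŷ) = √(1.302471 × 10^12) = 1.1413 × 10^6.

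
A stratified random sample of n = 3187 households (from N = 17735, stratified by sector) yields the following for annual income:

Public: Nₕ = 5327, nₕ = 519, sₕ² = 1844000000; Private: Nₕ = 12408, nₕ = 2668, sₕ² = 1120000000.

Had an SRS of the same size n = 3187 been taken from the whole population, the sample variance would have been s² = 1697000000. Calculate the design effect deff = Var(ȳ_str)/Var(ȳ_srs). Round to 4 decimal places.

1.0317

Var(ȳ_str) = Σ Wₕ²(1−fₕ)sₕ²/nₕ with Wₕ = Nₕ/17735:
  Public: (5327/17735)²·(1−519/5327)·1844000000/519 = 289319.92
  Private: (12408/17735)²·(1−2668/12408)·1120000000/2668 = 161298.58
  → Var(ȳ_str) = 450618.5.
Var(ȳ_srs) = (1 − 3187/17735)·1697000000/3187 = 436789.19.
deff = 450618.5 / 436789.19 = 1.0317.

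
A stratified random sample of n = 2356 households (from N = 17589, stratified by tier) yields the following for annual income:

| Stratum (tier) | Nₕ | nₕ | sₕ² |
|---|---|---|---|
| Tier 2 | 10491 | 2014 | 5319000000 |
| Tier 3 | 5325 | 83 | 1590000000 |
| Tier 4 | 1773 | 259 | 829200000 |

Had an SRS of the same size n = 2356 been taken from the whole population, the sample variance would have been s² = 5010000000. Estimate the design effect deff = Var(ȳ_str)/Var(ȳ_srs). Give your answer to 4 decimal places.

Var(ȳ_str) = Σ Wₕ²(1−fₕ)sₕ²/nₕ with Wₕ = Nₕ/17589:
  Tier 2: (10491/17589)²·(1−2014/10491)·5319000000/2014 = 759184.44
  Tier 3: (5325/17589)²·(1−83/5325)·1590000000/83 = 1.7284362 × 10^6
  Tier 4: (1773/17589)²·(1−259/1773)·829200000/259 = 27778.695
  → Var(ȳ_str) = 2.5153993 × 10^6.
Var(ȳ_srs) = (1 − 2356/17589)·5010000000/2356 = 1.8416485 × 10^6.
deff = (2.5153993 × 10^6) / (1.8416485 × 10^6) = 1.3658.

1.3658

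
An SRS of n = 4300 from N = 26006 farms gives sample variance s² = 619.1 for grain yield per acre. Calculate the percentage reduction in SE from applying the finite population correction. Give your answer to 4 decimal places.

f = n/N = 4300/26006 = 0.16534646.
SE_no-fpc = √(s²/n) = 0.37944268; SE_fpc = √((1−f)s²/n) = 0.34665646.
Ratio = √(1−f) = 0.91359375. Reduction = 100·(1 − 0.91359375) = 8.6406%.

8.6406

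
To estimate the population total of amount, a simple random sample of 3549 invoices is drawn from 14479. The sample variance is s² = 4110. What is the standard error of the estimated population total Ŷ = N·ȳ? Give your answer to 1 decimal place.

Var(Ŷ) = N²·Var(ȳ) = N²·(1 − n/N)·s²/n.
f = 3549/14479 = 0.24511361; Var(ȳ) = 0.75488639·4110/3549 = 0.87421331.
Var(Ŷ) = 14479² · 0.87421331 = 1.8327134 × 10^8.
SE(Ŷ) = √(1.8327134 × 10^8) = 13537.8.

13537.8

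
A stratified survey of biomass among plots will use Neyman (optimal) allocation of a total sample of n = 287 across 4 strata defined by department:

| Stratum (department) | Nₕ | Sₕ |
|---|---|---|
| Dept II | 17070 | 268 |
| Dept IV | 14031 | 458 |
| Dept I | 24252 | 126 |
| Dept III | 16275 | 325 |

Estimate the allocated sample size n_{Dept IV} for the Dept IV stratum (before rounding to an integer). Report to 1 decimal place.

Neyman allocation: nₕ = n·NₕSₕ / Σⱼ NⱼSⱼ.
Σ NⱼSⱼ = 17070·268 + 14031·458 + 24252·126 + 16275·325 = 1.9346085 × 10^7.
n_{Dept IV} = 287·14031·458 / (1.9346085 × 10^7) = 95.3.

95.3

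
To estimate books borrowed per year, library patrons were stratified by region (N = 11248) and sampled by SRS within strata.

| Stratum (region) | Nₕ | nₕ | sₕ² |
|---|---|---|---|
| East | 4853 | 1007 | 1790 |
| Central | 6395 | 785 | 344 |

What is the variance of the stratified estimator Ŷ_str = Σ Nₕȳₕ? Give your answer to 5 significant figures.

4.8899 × 10^7

Var(Ŷ_str) = Σₕ Nₕ²(1 − fₕ)sₕ²/nₕ.
East: 4853²·(1 − 1007/4853)·1790/1007 = 3.317746 × 10^7.
Central: 6395²·(1 − 785/6395)·344/785 = 1.5721435 × 10^7.
Sum = 4.8898895 × 10^7.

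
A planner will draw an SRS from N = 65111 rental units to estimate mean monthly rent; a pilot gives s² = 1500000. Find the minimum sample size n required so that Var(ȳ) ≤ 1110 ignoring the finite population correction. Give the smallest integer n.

1352

Without fpc, n₀ = s²/D = 1500000/1110 = 1351.3514.
Rounding up, n = 1352.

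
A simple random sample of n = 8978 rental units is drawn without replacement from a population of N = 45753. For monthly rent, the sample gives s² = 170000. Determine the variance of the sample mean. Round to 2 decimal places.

Under SRS without replacement, Var(ȳ) = (1 − f)·s²/n with f = n/N = 8978/45753 = 0.19622757.
Var(ȳ) = (1 − 0.19622757)·170000/8978 = 0.80377243·18.935175 = 15.219572.

15.22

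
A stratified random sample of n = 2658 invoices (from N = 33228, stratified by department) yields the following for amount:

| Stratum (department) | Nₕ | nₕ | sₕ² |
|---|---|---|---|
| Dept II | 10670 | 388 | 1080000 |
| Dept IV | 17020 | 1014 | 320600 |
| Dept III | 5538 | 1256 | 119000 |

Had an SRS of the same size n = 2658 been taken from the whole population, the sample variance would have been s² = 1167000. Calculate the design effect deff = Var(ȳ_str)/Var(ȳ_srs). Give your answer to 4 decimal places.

0.8829

Var(ȳ_str) = Σ Wₕ²(1−fₕ)sₕ²/nₕ with Wₕ = Nₕ/33228:
  Dept II: (10670/33228)²·(1−388/10670)·1080000/388 = 276.5831
  Dept IV: (17020/33228)²·(1−1014/17020)·320600/1014 = 78.011662
  Dept III: (5538/33228)²·(1−1256/5538)·119000/1256 = 2.0349256
  → Var(ȳ_str) = 356.62969.
Var(ȳ_srs) = (1 − 2658/33228)·1167000/2658 = 403.93094.
deff = 356.62969 / 403.93094 = 0.8829.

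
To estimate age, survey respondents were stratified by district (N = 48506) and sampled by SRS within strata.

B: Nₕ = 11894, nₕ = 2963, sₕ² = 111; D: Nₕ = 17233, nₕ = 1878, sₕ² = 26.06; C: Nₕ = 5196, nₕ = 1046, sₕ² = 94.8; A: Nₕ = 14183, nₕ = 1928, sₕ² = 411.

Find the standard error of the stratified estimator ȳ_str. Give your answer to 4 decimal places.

Var(ȳ_str) = Σₕ Wₕ²(1 − fₕ)sₕ²/nₕ with Wₕ = Nₕ/N, N = 48506.
B: Wₕ = 0.24520678; term = 0.24520678²·(1 − 0.24911720)·111/2963 = 0.0016913303.
D: Wₕ = 0.35527564; term = 0.35527564²·(1 − 0.10897696)·26.06/1878 = 0.0015606252.
C: Wₕ = 0.10712077; term = 0.10712077²·(1 − 0.20130870)·94.8/1046 = 8.3062112 × 10^-4.
A: Wₕ = 0.29239682; term = 0.29239682²·(1 − 0.13593739)·411/1928 = 0.015747996.
Sum = 0.019830573.
SE = √(0.019830573) = 0.1408.

0.1408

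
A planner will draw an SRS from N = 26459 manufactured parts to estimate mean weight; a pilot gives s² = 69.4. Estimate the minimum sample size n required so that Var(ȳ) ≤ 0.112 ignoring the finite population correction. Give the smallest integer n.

620

Without fpc, n₀ = s²/D = 69.4/0.112 = 619.6429.
Rounding up, n = 620.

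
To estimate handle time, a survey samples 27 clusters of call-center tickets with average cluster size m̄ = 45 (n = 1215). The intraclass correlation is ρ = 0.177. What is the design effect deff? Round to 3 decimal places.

8.788

deff = 1 + (45 − 1)·0.177 = 1 + 7.788 = 8.788.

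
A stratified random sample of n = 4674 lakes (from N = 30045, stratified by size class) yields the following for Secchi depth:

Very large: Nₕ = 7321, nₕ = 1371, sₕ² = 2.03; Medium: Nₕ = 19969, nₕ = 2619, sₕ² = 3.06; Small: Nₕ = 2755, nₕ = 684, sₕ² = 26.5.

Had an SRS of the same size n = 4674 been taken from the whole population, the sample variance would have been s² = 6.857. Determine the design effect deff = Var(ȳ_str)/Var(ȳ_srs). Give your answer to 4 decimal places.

0.6173

Var(ȳ_str) = Σ Wₕ²(1−fₕ)sₕ²/nₕ with Wₕ = Nₕ/30045:
  Very large: (7321/30045)²·(1−1371/7321)·2.03/1371 = 7.1449886 × 10^-5
  Medium: (19969/30045)²·(1−2619/19969)·3.06/2619 = 4.4843273 × 10^-4
  Small: (2755/30045)²·(1−684/2755)·26.5/684 = 2.4487647 × 10^-4
  → Var(ȳ_str) = 7.6475909 × 10^-4.
Var(ȳ_srs) = (1 − 4674/30045)·6.857/4674 = 0.0012388274.
deff = (7.6475909 × 10^-4) / 0.0012388274 = 0.6173.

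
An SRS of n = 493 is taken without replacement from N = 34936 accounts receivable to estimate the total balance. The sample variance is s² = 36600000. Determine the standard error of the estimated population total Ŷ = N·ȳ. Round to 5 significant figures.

9.4516 × 10^6

Var(Ŷ) = N²·Var(ȳ) = N²·(1 − n/N)·s²/n.
f = 493/34936 = 0.01411152; Var(ȳ) = 0.98588848·36600000/493 = 73191.721.
Var(Ŷ) = 34936² · 73191.721 = 8.9332259 × 10^13.
SE(Ŷ) = √(8.9332259 × 10^13) = 9.4516 × 10^6.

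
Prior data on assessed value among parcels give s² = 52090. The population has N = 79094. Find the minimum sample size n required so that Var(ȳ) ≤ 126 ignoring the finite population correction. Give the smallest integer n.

Without fpc, n₀ = s²/D = 52090/126 = 413.4127.
Rounding up, n = 414.

414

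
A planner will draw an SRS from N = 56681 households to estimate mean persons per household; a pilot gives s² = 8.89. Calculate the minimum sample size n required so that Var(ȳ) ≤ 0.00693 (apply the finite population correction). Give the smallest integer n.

Without fpc, n₀ = s²/D = 8.89/0.00693 = 1282.8283.
With fpc, (1 − n/N)·s²/n ≤ D requires n ≥ n₀/(1 + n₀/N) = 1282.8283/(1 + 1282.8283/56681) = 1254.4373.
Rounding up, n = 1255.

1255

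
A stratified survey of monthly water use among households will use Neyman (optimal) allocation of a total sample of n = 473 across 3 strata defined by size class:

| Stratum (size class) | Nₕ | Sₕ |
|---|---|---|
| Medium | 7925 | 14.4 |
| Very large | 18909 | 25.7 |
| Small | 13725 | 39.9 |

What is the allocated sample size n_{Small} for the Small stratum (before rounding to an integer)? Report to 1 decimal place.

Neyman allocation: nₕ = n·NₕSₕ / Σⱼ NⱼSⱼ.
Σ NⱼSⱼ = 7925·14.4 + 18909·25.7 + 13725·39.9 = 1.1477088 × 10^6.
n_{Small} = 473·13725·39.9 / (1.1477088 × 10^6) = 225.7.

225.7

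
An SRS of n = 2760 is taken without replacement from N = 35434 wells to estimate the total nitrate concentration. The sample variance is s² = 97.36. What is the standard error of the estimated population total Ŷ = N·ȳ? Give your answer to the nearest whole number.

6391

Var(Ŷ) = N²·Var(ȳ) = N²·(1 − n/N)·s²/n.
f = 2760/35434 = 0.07789129; Var(ȳ) = 0.92210871·97.36/2760 = 0.032527719.
Var(Ŷ) = 35434² · 0.032527719 = 4.0840775 × 10^7.
SE(Ŷ) = √(4.0840775 × 10^7) = 6391.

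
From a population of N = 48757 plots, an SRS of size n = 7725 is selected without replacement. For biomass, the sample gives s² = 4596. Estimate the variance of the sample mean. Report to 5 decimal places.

Under SRS without replacement, Var(ȳ) = (1 − f)·s²/n with f = n/N = 7725/48757 = 0.15843879.
Var(ȳ) = (1 − 0.15843879)·4596/7725 = 0.84156121·0.59495146 = 0.50068807.

0.50069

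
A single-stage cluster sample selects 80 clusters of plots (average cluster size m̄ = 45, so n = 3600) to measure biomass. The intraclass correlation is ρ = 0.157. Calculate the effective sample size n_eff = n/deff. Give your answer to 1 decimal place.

455.2

deff = 1 + (45 − 1)·0.157 = 1 + 6.908 = 7.908.
n_eff = 3600 / 7.908 = 455.2.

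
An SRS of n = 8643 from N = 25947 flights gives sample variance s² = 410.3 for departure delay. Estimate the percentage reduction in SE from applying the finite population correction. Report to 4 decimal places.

f = n/N = 8643/25947 = 0.33310209.
SE_no-fpc = √(s²/n) = 0.21788057; SE_fpc = √((1−f)s²/n) = 0.17792959.
Ratio = √(1−f) = 0.81663817. Reduction = 100·(1 − 0.81663817) = 18.3362%.

18.3362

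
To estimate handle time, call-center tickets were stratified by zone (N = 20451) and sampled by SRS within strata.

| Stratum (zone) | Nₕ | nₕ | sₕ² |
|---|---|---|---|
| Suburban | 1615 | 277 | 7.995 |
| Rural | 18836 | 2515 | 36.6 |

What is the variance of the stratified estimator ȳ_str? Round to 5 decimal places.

Var(ȳ_str) = Σₕ Wₕ²(1 − fₕ)sₕ²/nₕ with Wₕ = Nₕ/N, N = 20451.
Suburban: Wₕ = 0.07896924; term = 0.07896924²·(1 − 0.17151703)·7.995/277 = 1.4912081 × 10^-4.
Rural: Wₕ = 0.92103076; term = 0.92103076²·(1 − 0.13352092)·36.6/2515 = 0.010696691.
Sum = 0.010845812.

0.01085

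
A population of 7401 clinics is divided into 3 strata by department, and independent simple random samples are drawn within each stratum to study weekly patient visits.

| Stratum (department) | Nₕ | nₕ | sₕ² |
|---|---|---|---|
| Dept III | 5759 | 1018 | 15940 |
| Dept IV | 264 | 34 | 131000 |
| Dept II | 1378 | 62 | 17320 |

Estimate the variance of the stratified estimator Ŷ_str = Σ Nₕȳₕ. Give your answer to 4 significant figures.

Var(Ŷ_str) = Σₕ Nₕ²(1 − fₕ)sₕ²/nₕ.
Dept III: 5759²·(1 − 1018/5759)·15940/1018 = 4.2752112 × 10^8.
Dept IV: 264²·(1 − 34/264)·131000/34 = 2.3395059 × 10^8.
Dept II: 1378²·(1 − 62/1378)·17320/62 = 5.0659547 × 10^8.
Sum = 1.1680672 × 10^9.

1.168 × 10^9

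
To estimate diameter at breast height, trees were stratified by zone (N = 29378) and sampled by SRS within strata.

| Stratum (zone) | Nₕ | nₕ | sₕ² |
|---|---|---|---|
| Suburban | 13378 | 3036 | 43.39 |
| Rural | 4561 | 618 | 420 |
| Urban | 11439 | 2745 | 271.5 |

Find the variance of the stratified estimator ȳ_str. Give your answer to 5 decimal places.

0.02785

Var(ȳ_str) = Σₕ Wₕ²(1 − fₕ)sₕ²/nₕ with Wₕ = Nₕ/N, N = 29378.
Suburban: Wₕ = 0.45537477; term = 0.45537477²·(1 − 0.22693975)·43.39/3036 = 0.0022910742.
Rural: Wₕ = 0.15525223; term = 0.15525223²·(1 − 0.13549660)·420/618 = 0.014161303.
Urban: Wₕ = 0.38937300; term = 0.38937300²·(1 − 0.23996853)·271.5/2745 = 0.011397005.
Sum = 0.027849382.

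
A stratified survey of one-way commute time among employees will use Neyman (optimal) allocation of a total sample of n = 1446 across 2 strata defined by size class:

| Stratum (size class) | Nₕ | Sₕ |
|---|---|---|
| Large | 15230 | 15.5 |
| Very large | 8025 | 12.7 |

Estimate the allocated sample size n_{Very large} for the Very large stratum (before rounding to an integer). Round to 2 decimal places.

436.04

Neyman allocation: nₕ = n·NₕSₕ / Σⱼ NⱼSⱼ.
Σ NⱼSⱼ = 15230·15.5 + 8025·12.7 = 337982.5.
n_{Very large} = 1446·8025·12.7 / 337982.5 = 436.04.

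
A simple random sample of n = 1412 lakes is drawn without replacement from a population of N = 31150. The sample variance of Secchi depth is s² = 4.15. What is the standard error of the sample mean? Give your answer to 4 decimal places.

0.0530

Under SRS without replacement, Var(ȳ) = (1 − f)·s²/n with f = n/N = 1412/31150 = 0.04532905.
Var(ȳ) = (1 − 0.04532905)·4.15/1412 = 0.95467095·0.0029390935 = 0.0028058672.
SE(ȳ) = √(0.0028058672) = 0.0530.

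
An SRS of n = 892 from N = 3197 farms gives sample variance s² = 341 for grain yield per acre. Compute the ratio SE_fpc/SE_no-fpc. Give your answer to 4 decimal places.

f = n/N = 892/3197 = 0.27901157.
SE_no-fpc = √(s²/n) = 0.61829362; SE_fpc = √((1−f)s²/n) = 0.52499952.
Ratio = √(1−f) = 0.84911037.

0.8491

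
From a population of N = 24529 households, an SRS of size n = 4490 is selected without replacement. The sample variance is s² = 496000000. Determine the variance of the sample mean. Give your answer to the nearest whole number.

Under SRS without replacement, Var(ȳ) = (1 − f)·s²/n with f = n/N = 4490/24529 = 0.18304864.
Var(ȳ) = (1 − 0.18304864)·496000000/4490 = 0.81695136·110467.71 = 90246.743.

90247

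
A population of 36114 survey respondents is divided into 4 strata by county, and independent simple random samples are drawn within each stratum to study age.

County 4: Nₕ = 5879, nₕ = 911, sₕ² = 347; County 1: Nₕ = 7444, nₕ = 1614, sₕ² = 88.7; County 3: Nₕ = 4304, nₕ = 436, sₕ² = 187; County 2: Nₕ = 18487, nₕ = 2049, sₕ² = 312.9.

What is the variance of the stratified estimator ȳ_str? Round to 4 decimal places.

Var(ȳ_str) = Σₕ Wₕ²(1 − fₕ)sₕ²/nₕ with Wₕ = Nₕ/N, N = 36114.
County 4: Wₕ = 0.16279005; term = 0.16279005²·(1 − 0.15495833)·347/911 = 0.00852992.
County 1: Wₕ = 0.20612505; term = 0.20612505²·(1 − 0.21681891)·88.7/1614 = 0.0018287057.
County 3: Wₕ = 0.11917816; term = 0.11917816²·(1 − 0.10130112)·187/436 = 0.0054747294.
County 2: Wₕ = 0.51190674; term = 0.51190674²·(1 − 0.11083464)·312.9/2049 = 0.035581793.
Sum = 0.051415148.

0.0514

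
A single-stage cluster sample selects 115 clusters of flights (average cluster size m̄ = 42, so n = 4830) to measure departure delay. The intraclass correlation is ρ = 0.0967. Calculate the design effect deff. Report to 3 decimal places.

4.965

deff = 1 + (42 − 1)·0.0967 = 1 + 3.9647 = 4.9647.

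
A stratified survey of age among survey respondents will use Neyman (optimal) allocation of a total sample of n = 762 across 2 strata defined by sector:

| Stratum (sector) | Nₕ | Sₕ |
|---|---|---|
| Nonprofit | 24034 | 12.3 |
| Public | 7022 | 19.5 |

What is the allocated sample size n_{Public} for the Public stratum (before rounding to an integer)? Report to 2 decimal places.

Neyman allocation: nₕ = n·NₕSₕ / Σⱼ NⱼSⱼ.
Σ NⱼSⱼ = 24034·12.3 + 7022·19.5 = 432547.2.
n_{Public} = 762·7022·19.5 / 432547.2 = 241.22.

241.22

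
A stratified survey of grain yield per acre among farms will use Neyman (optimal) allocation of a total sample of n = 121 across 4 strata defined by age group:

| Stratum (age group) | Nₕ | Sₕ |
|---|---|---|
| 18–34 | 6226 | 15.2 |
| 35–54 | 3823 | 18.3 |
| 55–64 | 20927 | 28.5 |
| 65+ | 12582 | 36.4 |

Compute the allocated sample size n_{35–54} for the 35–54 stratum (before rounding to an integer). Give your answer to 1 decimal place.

Neyman allocation: nₕ = n·NₕSₕ / Σⱼ NⱼSⱼ.
Σ NⱼSⱼ = 6226·15.2 + 3823·18.3 + 20927·28.5 + 12582·36.4 = 1.2190004 × 10^6.
n_{35–54} = 121·3823·18.3 / (1.2190004 × 10^6) = 6.9.

6.9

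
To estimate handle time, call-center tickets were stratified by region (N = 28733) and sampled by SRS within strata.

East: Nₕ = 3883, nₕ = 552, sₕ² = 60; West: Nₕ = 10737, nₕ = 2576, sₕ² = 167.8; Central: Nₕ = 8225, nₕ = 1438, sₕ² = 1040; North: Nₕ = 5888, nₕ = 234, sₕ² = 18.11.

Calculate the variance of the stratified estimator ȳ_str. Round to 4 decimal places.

0.0606

Var(ȳ_str) = Σₕ Wₕ²(1 − fₕ)sₕ²/nₕ with Wₕ = Nₕ/N, N = 28733.
East: Wₕ = 0.13514078; term = 0.13514078²·(1 − 0.14215813)·60/552 = 0.0017029122.
West: Wₕ = 0.37368183; term = 0.37368183²·(1 − 0.23991804)·167.8/2576 = 0.0069136992.
Central: Wₕ = 0.28625622; term = 0.28625622²·(1 − 0.17483283)·1040/1438 = 0.04890196.
North: Wₕ = 0.20492117; term = 0.20492117²·(1 − 0.03974185)·18.11/234 = 0.0031207879.
Sum = 0.060639359.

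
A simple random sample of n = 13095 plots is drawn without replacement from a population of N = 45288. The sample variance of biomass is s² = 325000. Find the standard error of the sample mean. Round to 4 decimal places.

4.2003

Under SRS without replacement, Var(ȳ) = (1 − f)·s²/n with f = n/N = 13095/45288 = 0.28914944.
Var(ȳ) = (1 − 0.28914944)·325000/13095 = 0.71085056·24.818633 = 17.642339.
SE(ȳ) = √(17.642339) = 4.2003.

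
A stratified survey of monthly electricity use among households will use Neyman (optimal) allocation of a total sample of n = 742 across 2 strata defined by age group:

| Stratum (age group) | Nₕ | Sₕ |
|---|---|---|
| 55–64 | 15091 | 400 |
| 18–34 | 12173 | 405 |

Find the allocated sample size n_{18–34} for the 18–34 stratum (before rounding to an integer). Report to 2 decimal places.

333.57

Neyman allocation: nₕ = n·NₕSₕ / Σⱼ NⱼSⱼ.
Σ NⱼSⱼ = 15091·400 + 12173·405 = 1.0966465 × 10^7.
n_{18–34} = 742·12173·405 / (1.0966465 × 10^7) = 333.57.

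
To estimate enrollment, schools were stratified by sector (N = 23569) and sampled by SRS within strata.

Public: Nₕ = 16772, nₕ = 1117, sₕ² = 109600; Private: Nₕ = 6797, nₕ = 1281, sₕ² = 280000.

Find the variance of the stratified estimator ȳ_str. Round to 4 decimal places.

61.1307

Var(ȳ_str) = Σₕ Wₕ²(1 − fₕ)sₕ²/nₕ with Wₕ = Nₕ/N, N = 23569.
Public: Wₕ = 0.71161271; term = 0.71161271²·(1 − 0.06659909)·109600/1117 = 46.378104.
Private: Wₕ = 0.28838729; term = 0.28838729²·(1 − 0.18846550)·280000/1281 = 14.752585.
Sum = 61.130689.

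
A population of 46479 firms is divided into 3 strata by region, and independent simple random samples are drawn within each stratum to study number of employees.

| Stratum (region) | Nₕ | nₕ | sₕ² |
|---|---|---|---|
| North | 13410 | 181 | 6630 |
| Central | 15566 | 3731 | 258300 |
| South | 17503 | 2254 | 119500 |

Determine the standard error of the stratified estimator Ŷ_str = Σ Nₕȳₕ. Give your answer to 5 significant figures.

Var(Ŷ_str) = Σₕ Nₕ²(1 − fₕ)sₕ²/nₕ.
North: 13410²·(1 − 181/13410)·6630/181 = 6.4981652 × 10^9.
Central: 15566²·(1 − 3731/15566)·258300/3731 = 1.2753942 × 10^10.
South: 17503²·(1 − 2254/17503)·119500/2254 = 1.4150372 × 10^10.
Sum = 3.3402479 × 10^10.
SE = √(3.3402479 × 10^10) = 182760.

182760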